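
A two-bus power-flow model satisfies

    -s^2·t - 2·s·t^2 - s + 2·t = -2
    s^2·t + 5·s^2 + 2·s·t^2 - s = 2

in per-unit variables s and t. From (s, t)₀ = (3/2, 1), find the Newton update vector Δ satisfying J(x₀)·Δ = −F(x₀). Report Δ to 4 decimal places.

(-0.8457, 0.3718)

At (3/2, 1): F = (-2.7500, 13.0000).
Jacobian J = [[-2·s·t - 2·t^2 - 1, -s^2 - 4·s·t + 2], [2·s·t + 10·s + 2·t^2 - 1, s^2 + 4·s·t]].
At the point, J = [[-6.0000, -6.2500], [19.0000, 8.2500]] (det J = 69.2500).
Solving J·Δ = −F gives Δ = (-0.8457, 0.3718).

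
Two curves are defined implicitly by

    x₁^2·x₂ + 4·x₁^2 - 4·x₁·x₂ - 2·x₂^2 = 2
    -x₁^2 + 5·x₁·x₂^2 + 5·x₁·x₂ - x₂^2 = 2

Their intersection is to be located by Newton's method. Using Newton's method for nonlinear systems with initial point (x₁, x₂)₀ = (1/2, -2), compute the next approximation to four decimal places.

At (1/2, -2): F = (-5.5000, -1.2500).
Jacobian J = [[2·x₁·x₂ + 8·x₁ - 4·x₂, x₁^2 - 4·x₁ - 4·x₂], [-2·x₁ + 5·x₂^2 + 5·x₂, 10·x₁·x₂ + 5·x₁ - 2·x₂]].
At the point, J = [[10.0000, 6.2500], [9.0000, -3.5000]] (det J = -91.2500).
Solving J·Δ = −F gives Δ = (0.2966, 0.4055).
Then the next iterate is (x₁, x₂)₁ = (0.7966, -1.5945).

(0.7966, -1.5945)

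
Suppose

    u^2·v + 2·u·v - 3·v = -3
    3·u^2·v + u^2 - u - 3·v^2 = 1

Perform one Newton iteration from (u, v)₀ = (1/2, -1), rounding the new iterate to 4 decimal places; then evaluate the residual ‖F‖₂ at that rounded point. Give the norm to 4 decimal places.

At (1/2, -1): F = (4.7500, -5.0000).
Jacobian J = [[2·u·v + 2·v, u^2 + 2·u - 3], [6·u·v + 2·u - 1, 3·u^2 - 6·v]].
At the point, J = [[-3.0000, -1.7500], [-3.0000, 6.7500]] (det J = -25.5000).
Solving J·Δ = −F gives Δ = (0.9142, 1.1471).
Then the next iterate is (u, v)₁ = (1.4142, 0.1471).
Re-evaluating at (1.4142, 0.1471): F = (3.268952, 0.403429), so ‖F‖₂ = 3.2938.

3.2938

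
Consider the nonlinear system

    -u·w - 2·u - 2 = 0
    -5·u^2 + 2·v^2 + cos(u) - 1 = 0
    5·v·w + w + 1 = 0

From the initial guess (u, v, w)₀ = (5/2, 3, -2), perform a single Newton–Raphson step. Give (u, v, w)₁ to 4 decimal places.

(-0.1412, -1.3800, -2.8000)

At (5/2, 3, -2): F = (-2.0000, -15.051144, -31.0000).
Jacobian J = [[-w - 2, 0, -u], [-10·u - sin(u), 4·v, 0], [0, 5·w, 5·v + 1]].
At the point, J = [[0.0000, 0.0000, -2.5000], [-25.598472, 12.0000, 0.0000], [0.0000, -10.0000, 16.0000]] (det J = -639.961804).
Solving J·Δ = −F gives Δ = (-2.6412, -4.3800, -0.8000).
Then the next iterate is (u, v, w)₁ = (-0.1412, -1.3800, -2.8000).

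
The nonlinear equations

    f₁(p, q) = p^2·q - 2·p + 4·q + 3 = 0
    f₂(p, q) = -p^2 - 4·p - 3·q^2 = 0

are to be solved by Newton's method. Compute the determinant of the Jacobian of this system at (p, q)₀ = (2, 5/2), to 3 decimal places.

J = [[2·p·q - 2, p^2 + 4], [-2·p - 4, -6·q]].
At the point, J = [[8.000, 8.000], [-8.000, -15.000]].
det J = -56.000.

-56.000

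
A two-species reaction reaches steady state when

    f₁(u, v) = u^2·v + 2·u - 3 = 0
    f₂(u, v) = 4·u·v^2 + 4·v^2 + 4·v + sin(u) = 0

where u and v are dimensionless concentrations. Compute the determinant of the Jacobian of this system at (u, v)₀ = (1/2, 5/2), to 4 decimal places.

146.5306

J = [[2·u·v + 2, u^2], [4·v^2 + cos(u), 8·u·v + 8·v + 4]].
At the point, J = [[4.5000, 0.2500], [25.877583, 34.0000]].
det J = 146.5306.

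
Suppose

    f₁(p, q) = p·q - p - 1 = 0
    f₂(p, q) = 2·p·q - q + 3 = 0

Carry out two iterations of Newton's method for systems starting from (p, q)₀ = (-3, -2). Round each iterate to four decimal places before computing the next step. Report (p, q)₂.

(-2.2415, 0.5171)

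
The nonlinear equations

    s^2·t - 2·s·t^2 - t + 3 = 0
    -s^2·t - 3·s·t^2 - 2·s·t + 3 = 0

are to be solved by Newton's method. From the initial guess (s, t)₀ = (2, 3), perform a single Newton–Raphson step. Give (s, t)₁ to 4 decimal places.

At (2, 3): F = (-24.0000, -75.0000).
Jacobian J = [[2·s·t - 2·t^2, s^2 - 4·s·t - 1], [-2·s·t - 3·t^2 - 2·t, -s^2 - 6·s·t - 2·s]].
At the point, J = [[-6.0000, -21.0000], [-45.0000, -44.0000]] (det J = -681.0000).
Solving J·Δ = −F gives Δ = (-0.7621, -0.9251).
Then the next iterate is (s, t)₁ = (1.2379, 2.0749).

(1.2379, 2.0749)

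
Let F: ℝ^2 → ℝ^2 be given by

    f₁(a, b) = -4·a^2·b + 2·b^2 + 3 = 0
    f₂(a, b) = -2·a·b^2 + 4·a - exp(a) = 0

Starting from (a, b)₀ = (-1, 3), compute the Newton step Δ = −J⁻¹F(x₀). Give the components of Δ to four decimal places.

At (-1, 3): F = (9.0000, 13.632121).
Jacobian J = [[-8·a·b, -4·a^2 + 4·b], [-2·b^2 - exp(a) + 4, -4·a·b]].
At the point, J = [[24.0000, 8.0000], [-14.367879, 12.0000]] (det J = 402.943036).
Solving J·Δ = −F gives Δ = (0.0026, -1.1329).

(0.0026, -1.1329)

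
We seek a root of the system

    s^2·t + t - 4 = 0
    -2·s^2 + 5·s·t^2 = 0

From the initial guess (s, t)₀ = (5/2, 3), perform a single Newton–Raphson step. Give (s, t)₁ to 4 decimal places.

(1.8042, 1.9914)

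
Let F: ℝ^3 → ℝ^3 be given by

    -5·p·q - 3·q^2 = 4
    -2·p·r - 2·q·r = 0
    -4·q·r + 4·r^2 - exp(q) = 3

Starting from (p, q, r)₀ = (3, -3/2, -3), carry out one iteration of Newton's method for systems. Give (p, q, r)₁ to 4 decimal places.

(1.6925, -1.1760, -1.9671)

At (3, -3/2, -3): F = (11.7500, 9.0000, 14.776870).
Jacobian J = [[-5·q, -5·p - 6·q, 0], [-2·r, -2·r, -2·p - 2·q], [0, -4·r - exp(q), -4·q + 8·r]].
At the point, J = [[7.5000, -6.0000, 0.0000], [6.0000, 6.0000, -3.0000], [0.0000, 11.776870, -18.0000]] (det J = -1193.020429).
Solving J·Δ = −F gives Δ = (-1.3075, 0.3240, 1.0329).
Then the next iterate is (p, q, r)₁ = (1.6925, -1.1760, -1.9671).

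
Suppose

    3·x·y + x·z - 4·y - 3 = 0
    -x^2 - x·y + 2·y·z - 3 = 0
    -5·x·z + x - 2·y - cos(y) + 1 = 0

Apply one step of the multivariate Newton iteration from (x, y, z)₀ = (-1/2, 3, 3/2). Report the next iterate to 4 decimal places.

(0.2129, 0.6424, 1.9046)

At (-1/2, 3, 3/2): F = (-20.2500, 7.2500, -0.760008).
Jacobian J = [[3·y + z, 3·x - 4, x], [-2·x - y, -x + 2·z, 2·y], [-5·z + 1, sin(y) - 2, -5·x]].
At the point, J = [[10.5000, -5.5000, -0.5000], [-2.0000, 3.5000, 6.0000], [-6.5000, -1.858880, 2.5000]] (det J = 382.750560).
Solving J·Δ = −F gives Δ = (0.7129, -2.3576, 0.4046).
Then the next iterate is (x, y, z)₁ = (0.2129, 0.6424, 1.9046).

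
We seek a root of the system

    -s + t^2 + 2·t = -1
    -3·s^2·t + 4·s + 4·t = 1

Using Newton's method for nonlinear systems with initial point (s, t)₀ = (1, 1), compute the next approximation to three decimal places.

(2.857, 0.714)

At (1, 1): F = (3.000, 4.000).
Jacobian J = [[-1, 2·t + 2], [-6·s·t + 4, -3·s^2 + 4]].
At the point, J = [[-1.000, 4.000], [-2.000, 1.000]] (det J = 7.000).
Solving J·Δ = −F gives Δ = (1.857, -0.286).
Then the next iterate is (s, t)₁ = (2.857, 0.714).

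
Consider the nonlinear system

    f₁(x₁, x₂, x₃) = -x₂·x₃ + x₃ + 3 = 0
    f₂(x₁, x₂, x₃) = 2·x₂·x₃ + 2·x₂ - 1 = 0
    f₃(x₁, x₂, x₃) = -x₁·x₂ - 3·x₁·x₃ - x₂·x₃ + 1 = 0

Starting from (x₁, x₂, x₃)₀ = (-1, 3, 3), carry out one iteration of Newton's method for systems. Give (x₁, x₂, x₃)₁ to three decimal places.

(-3.000, 17.000, -19.500)

At (-1, 3, 3): F = (-3.000, 23.000, 4.000).
Jacobian J = [[0, -x₃, -x₂ + 1], [0, 2·x₃ + 2, 2·x₂], [-x₂ - 3·x₃, -x₁ - x₃, -3·x₁ - x₂]].
At the point, J = [[0.000, -3.000, -2.000], [0.000, 8.000, 6.000], [-12.000, -2.000, 0.000]] (det J = 24.000).
Solving J·Δ = −F gives Δ = (-2.000, 14.000, -22.500).
Then the next iterate is (x₁, x₂, x₃)₁ = (-3.000, 17.000, -19.500).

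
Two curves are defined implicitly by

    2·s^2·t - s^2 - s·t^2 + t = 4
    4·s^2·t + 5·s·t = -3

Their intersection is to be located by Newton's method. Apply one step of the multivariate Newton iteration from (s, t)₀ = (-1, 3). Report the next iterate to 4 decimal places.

At (-1, 3): F = (13.0000, 0.0000).
Jacobian J = [[4·s·t - 2·s - t^2, 2·s^2 - 2·s·t + 1], [8·s·t + 5·t, 4·s^2 + 5·s]].
At the point, J = [[-19.0000, 9.0000], [-9.0000, -1.0000]] (det J = 100.0000).
Solving J·Δ = −F gives Δ = (0.1300, -1.1700).
Then the next iterate is (s, t)₁ = (-0.8700, 1.8300).

(-0.8700, 1.8300)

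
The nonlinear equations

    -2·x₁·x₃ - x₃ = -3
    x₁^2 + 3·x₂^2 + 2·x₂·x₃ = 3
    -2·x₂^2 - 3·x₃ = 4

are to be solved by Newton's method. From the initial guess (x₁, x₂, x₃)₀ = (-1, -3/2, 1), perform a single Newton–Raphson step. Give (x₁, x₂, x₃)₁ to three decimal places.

At (-1, -3/2, 1): F = (4.000, 1.750, -11.500).
Jacobian J = [[-2·x₃, 0, -2·x₁ - 1], [2·x₁, 6·x₂ + 2·x₃, 2·x₂], [0, -4·x₂, -3]].
At the point, J = [[-2.000, 0.000, 1.000], [-2.000, -7.000, -3.000], [0.000, 6.000, -3.000]] (det J = -90.000).
Solving J·Δ = −F gives Δ = (0.956, 0.872, -2.089).
Then the next iterate is (x₁, x₂, x₃)₁ = (-0.044, -0.628, -1.089).

(-0.044, -0.628, -1.089)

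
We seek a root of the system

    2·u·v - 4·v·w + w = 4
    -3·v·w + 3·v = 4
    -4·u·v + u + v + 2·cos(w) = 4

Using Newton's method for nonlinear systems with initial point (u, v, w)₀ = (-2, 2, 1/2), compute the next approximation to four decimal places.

At (-2, 2, 1/2): F = (-15.5000, -1.0000, 13.755165).
Jacobian J = [[2·v, 2·u - 4·w, -4·v + 1], [0, -3·w + 3, -3·v], [-4·v + 1, -4·u + 1, -2·sin(w)]].
At the point, J = [[4.0000, -6.0000, -7.0000], [0.0000, 1.5000, -6.0000], [-7.0000, 9.0000, -0.958851]] (det J = -115.253106).
Solving J·Δ = −F gives Δ = (-0.9227, -2.3257, -0.7481).
Then the next iterate is (u, v, w)₁ = (-2.9227, -0.3257, -0.2481).

(-2.9227, -0.3257, -0.2481)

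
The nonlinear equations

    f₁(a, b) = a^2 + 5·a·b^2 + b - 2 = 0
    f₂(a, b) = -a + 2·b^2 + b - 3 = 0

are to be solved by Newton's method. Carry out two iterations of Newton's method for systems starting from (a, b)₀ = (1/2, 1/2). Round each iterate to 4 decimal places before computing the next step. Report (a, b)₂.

(0.1460, 1.0313)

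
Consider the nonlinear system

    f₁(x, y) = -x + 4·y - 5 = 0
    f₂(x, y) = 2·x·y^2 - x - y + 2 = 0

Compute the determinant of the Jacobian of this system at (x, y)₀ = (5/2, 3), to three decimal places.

-97.000

J = [[-1, 4], [2·y^2 - 1, 4·x·y - 1]].
At the point, J = [[-1.000, 4.000], [17.000, 29.000]].
det J = -97.000.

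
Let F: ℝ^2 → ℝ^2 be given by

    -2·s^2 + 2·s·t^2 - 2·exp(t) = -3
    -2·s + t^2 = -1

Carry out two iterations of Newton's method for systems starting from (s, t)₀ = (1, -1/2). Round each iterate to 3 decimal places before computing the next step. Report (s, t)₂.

(0.612, 0.486)

At (1, -1/2): F = (0.28694, -0.750).
Jacobian J = [[-4·s + 2·t^2, 4·s·t - 2·exp(t)], [-2, 2·t]].
At the point, J = [[-3.500, -3.21306], [-2.000, -1.000]] (det J = -2.92612).
Solving J·Δ = −F gives Δ = (-0.922, 1.093).
Then the next iterate is (s, t)₁ = (0.078, 0.593).
Round to (0.078, 0.593) and repeat: F = (-0.57613, 1.19565), J = [[0.39130, -3.43380], [-2.000, 1.186]].
Δ = (0.534, -0.107), so (s, t)₂ = (0.612, 0.486).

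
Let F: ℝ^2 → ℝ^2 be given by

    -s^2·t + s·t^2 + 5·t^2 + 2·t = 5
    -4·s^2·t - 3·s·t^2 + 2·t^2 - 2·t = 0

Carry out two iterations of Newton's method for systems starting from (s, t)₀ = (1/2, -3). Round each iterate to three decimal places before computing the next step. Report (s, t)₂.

(-1.474, -1.853)

At (1/2, -3): F = (39.250, 13.500).
Jacobian J = [[-2·s·t + t^2, -s^2 + 2·s·t + 10·t + 2], [-8·s·t - 3·t^2, -4·s^2 - 6·s·t + 4·t - 2]].
At the point, J = [[12.000, -31.250], [-15.000, -6.000]] (det J = -540.750).
Solving J·Δ = −F gives Δ = (0.345, 1.388).
Then the next iterate is (s, t)₁ = (0.845, -1.612).
Round to (0.845, -1.612) and repeat: F = (8.11550, 6.43781), J = [[5.32282, -17.55831], [3.10149, -3.13126]].
Δ = (-2.319, -0.241), so (s, t)₂ = (-1.474, -1.853).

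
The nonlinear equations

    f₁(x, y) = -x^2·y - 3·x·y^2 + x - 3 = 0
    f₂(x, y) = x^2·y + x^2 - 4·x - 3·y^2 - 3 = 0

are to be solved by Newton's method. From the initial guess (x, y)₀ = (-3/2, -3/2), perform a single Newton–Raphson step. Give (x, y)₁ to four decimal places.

(-1.3418, -1.0315)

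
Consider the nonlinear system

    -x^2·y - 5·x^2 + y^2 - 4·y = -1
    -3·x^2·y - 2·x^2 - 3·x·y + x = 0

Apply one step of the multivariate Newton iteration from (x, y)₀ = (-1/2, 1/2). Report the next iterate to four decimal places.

At (-1/2, 1/2): F = (-2.1250, -0.6250).
Jacobian J = [[-2·x·y - 10·x, -x^2 + 2·y - 4], [-6·x·y - 4·x - 3·y + 1, -3·x^2 - 3·x]].
At the point, J = [[5.5000, -3.2500], [3.0000, 0.7500]] (det J = 13.8750).
Solving J·Δ = −F gives Δ = (0.2613, -0.2117).
Then the next iterate is (x, y)₁ = (-0.2387, 0.2883).

(-0.2387, 0.2883)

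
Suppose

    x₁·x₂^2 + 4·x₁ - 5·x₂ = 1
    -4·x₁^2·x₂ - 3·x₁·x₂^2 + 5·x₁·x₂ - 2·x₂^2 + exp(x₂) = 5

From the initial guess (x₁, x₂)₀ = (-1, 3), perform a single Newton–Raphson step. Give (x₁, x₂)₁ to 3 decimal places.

(0.490, 2.124)

At (-1, 3): F = (-29.000, -2.91446).
Jacobian J = [[x₂^2 + 4, 2·x₁·x₂ - 5], [-8·x₁·x₂ - 3·x₂^2 + 5·x₂, -4·x₁^2 - 6·x₁·x₂ + 5·x₁ - 4·x₂ + exp(x₂)]].
At the point, J = [[13.000, -11.000], [12.000, 17.08554]] (det J = 354.11198).
Solving J·Δ = −F gives Δ = (1.490, -0.876).
Then the next iterate is (x₁, x₂)₁ = (0.490, 2.124).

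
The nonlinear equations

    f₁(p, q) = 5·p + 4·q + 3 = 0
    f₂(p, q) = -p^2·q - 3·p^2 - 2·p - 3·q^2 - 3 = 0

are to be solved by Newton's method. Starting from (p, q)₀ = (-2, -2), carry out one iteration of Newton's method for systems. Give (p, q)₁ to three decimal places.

At (-2, -2): F = (-15.000, -15.000).
Jacobian J = [[5, 4], [-2·p·q - 6·p - 2, -p^2 - 6·q]].
At the point, J = [[5.000, 4.000], [2.000, 8.000]] (det J = 32.000).
Solving J·Δ = −F gives Δ = (1.875, 1.406).
Then the next iterate is (p, q)₁ = (-0.125, -0.594).

(-0.125, -0.594)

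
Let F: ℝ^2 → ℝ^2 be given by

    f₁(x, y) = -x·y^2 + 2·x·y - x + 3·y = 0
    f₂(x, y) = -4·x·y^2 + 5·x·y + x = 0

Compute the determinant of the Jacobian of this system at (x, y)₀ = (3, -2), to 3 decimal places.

-42.000

J = [[-y^2 + 2·y - 1, -2·x·y + 2·x + 3], [-4·y^2 + 5·y + 1, -8·x·y + 5·x]].
At the point, J = [[-9.000, 21.000], [-25.000, 63.000]].
det J = -42.000.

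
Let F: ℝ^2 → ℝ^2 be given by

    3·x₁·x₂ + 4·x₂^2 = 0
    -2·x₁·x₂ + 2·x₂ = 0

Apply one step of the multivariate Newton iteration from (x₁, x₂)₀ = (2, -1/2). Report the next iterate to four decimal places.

(0.0000, -1.0000)

At (2, -1/2): F = (-2.0000, 1.0000).
Jacobian J = [[3·x₂, 3·x₁ + 8·x₂], [-2·x₂, -2·x₁ + 2]].
At the point, J = [[-1.5000, 2.0000], [1.0000, -2.0000]] (det J = 1.0000).
Solving J·Δ = −F gives Δ = (-2.0000, -0.5000).
Then the next iterate is (x₁, x₂)₁ = (0.0000, -1.0000).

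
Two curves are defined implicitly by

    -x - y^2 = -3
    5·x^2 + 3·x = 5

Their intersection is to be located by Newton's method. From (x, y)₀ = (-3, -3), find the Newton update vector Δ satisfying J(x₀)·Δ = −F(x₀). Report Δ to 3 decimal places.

At (-3, -3): F = (-3.000, 31.000).
Jacobian J = [[-1, -2·y], [10·x + 3, 0]].
At the point, J = [[-1.000, 6.000], [-27.000, 0.000]] (det J = 162.000).
Solving J·Δ = −F gives Δ = (1.148, 0.691).

(1.148, 0.691)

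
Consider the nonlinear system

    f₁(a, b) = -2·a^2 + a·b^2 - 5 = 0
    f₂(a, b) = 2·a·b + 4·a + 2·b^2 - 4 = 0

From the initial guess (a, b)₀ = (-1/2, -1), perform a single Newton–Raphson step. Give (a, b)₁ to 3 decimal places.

(1.441, -0.824)

At (-1/2, -1): F = (-6.000, -3.000).
Jacobian J = [[-4·a + b^2, 2·a·b], [2·b + 4, 2·a + 4·b]].
At the point, J = [[3.000, 1.000], [2.000, -5.000]] (det J = -17.000).
Solving J·Δ = −F gives Δ = (1.941, 0.176).
Then the next iterate is (a, b)₁ = (1.441, -0.824).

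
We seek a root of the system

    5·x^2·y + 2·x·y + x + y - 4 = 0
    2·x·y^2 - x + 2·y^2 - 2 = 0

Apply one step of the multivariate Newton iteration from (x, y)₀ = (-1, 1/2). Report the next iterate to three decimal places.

(-3.000, -0.250)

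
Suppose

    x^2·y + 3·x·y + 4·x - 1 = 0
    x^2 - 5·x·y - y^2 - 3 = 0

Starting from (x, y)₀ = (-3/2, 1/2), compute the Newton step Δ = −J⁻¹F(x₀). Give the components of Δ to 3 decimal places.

At (-3/2, 1/2): F = (-8.125, 2.750).
Jacobian J = [[2·x·y + 3·y + 4, x^2 + 3·x], [2·x - 5·y, -5·x - 2·y]].
At the point, J = [[4.000, -2.250], [-5.500, 6.500]] (det J = 13.625).
Solving J·Δ = −F gives Δ = (3.422, 2.472).

(3.422, 2.472)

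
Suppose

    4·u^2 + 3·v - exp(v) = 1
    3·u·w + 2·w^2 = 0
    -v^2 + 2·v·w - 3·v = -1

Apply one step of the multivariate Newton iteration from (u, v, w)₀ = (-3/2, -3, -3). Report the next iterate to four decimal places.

(-0.7746, 0.3065, -1.4866)

At (-3/2, -3, -3): F = (-1.049787, 31.5000, 19.0000).
Jacobian J = [[8·u, -exp(v) + 3, 0], [3·w, 0, 3·u + 4·w], [0, -2·v + 2·w - 3, 2·v]].
At the point, J = [[-12.0000, 2.950213, 0.0000], [-9.0000, 0.0000, -16.5000], [0.0000, -3.0000, -6.0000]] (det J = 434.688502).
Solving J·Δ = −F gives Δ = (0.7254, 3.3065, 1.5134).
Then the next iterate is (u, v, w)₁ = (-0.7746, 0.3065, -1.4866).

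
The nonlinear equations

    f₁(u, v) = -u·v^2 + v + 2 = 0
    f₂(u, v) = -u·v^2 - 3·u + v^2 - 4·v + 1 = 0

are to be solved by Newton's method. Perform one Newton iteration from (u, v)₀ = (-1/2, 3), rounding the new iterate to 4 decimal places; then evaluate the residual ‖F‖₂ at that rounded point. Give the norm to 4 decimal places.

At (-1/2, 3): F = (9.5000, 4.0000).
Jacobian J = [[-v^2, -2·u·v + 1], [-v^2 - 3, -2·u·v + 2·v - 4]].
At the point, J = [[-9.0000, 4.0000], [-12.0000, 5.0000]] (det J = 3.0000).
Solving J·Δ = −F gives Δ = (-10.5000, -26.0000).
Then the next iterate is (u, v)₁ = (-11.0000, -23.0000).
Re-evaluating at (-11.0000, -23.0000): F = (5798.0000, 6474.0000), so ‖F‖₂ = 8690.7698.

8690.7698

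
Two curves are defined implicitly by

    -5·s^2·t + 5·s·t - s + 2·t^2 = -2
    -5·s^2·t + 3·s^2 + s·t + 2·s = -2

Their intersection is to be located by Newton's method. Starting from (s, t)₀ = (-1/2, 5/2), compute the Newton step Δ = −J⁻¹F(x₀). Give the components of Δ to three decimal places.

At (-1/2, 5/2): F = (5.625, -2.625).
Jacobian J = [[-10·s·t + 5·t - 1, -5·s^2 + 5·s + 4·t], [-10·s·t + 6·s + t + 2, -5·s^2 + s]].
At the point, J = [[24.000, 6.250], [14.000, -1.750]] (det J = -129.500).
Solving J·Δ = −F gives Δ = (0.051, -1.095).

(0.051, -1.095)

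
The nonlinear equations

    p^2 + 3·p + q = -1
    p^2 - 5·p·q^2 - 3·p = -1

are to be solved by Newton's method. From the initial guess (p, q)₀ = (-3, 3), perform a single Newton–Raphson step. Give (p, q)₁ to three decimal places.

At (-3, 3): F = (4.000, 154.000).
Jacobian J = [[2·p + 3, 1], [2·p - 5·q^2 - 3, -10·p·q]].
At the point, J = [[-3.000, 1.000], [-54.000, 90.000]] (det J = -216.000).
Solving J·Δ = −F gives Δ = (0.954, -1.139).
Then the next iterate is (p, q)₁ = (-2.046, 1.861).

(-2.046, 1.861)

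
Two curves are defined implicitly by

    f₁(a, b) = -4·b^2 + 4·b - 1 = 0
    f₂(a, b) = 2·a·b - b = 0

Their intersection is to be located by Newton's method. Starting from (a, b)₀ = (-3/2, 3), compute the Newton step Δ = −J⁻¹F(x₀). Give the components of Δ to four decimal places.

At (-3/2, 3): F = (-25.0000, -12.0000).
Jacobian J = [[0, -8·b + 4], [2·b, 2·a - 1]].
At the point, J = [[0.0000, -20.0000], [6.0000, -4.0000]] (det J = 120.0000).
Solving J·Δ = −F gives Δ = (1.1667, -1.2500).

(1.1667, -1.2500)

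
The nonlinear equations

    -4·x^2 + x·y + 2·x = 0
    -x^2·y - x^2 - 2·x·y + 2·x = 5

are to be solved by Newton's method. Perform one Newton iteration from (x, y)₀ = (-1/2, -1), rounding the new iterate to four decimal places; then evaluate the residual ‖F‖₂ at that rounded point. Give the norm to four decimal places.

7.4652

At (-1/2, -1): F = (-1.5000, -7.0000).
Jacobian J = [[-8·x + y + 2, x], [-2·x·y - 2·x - 2·y + 2, -x^2 - 2·x]].
At the point, J = [[5.0000, -0.5000], [4.0000, 0.7500]] (det J = 5.7500).
Solving J·Δ = −F gives Δ = (0.8043, 5.0435).
Then the next iterate is (x, y)₁ = (0.3043, 4.0435).
Re-evaluating at (0.3043, 4.0435): F = (1.468643, -7.319295), so ‖F‖₂ = 7.4652.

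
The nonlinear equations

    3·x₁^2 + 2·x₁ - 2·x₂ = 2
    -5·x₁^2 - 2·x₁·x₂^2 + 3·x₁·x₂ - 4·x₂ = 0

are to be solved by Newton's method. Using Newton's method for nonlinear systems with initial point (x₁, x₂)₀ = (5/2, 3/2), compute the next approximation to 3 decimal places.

At (5/2, 3/2): F = (18.750, -37.250).
Jacobian J = [[6·x₁ + 2, -2], [-10·x₁ - 2·x₂^2 + 3·x₂, -4·x₁·x₂ + 3·x₁ - 4]].
At the point, J = [[17.000, -2.000], [-25.000, -11.500]] (det J = -245.500).
Solving J·Δ = −F gives Δ = (-1.182, -0.670).
Then the next iterate is (x₁, x₂)₁ = (1.318, 0.830).

(1.318, 0.830)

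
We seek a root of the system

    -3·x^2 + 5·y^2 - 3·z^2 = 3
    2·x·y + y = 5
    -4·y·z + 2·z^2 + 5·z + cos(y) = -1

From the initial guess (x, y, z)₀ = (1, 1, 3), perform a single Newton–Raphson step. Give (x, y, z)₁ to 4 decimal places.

At (1, 1, 3): F = (-28.0000, -2.0000, 22.540302).
Jacobian J = [[-6·x, 10·y, -6·z], [2·y, 2·x + 1, 0], [0, -4·z - sin(y), -4·y + 4·z + 5]].
At the point, J = [[-6.0000, 10.0000, -18.0000], [2.0000, 3.0000, 0.0000], [0.0000, -12.841471, 13.0000]] (det J = -31.707045).
Solving J·Δ = −F gives Δ = (-2.4322, 2.2881, 0.5263).
Then the next iterate is (x, y, z)₁ = (-1.4322, 3.2881, 3.5263).

(-1.4322, 3.2881, 3.5263)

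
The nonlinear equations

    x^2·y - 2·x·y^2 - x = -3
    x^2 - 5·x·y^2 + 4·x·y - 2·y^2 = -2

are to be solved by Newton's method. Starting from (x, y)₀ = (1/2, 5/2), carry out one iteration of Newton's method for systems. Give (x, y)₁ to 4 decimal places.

At (1/2, 5/2): F = (-3.1250, -20.8750).
Jacobian J = [[2·x·y - 2·y^2 - 1, x^2 - 4·x·y], [2·x - 5·y^2 + 4·y, -10·x·y + 4·x - 4·y]].
At the point, J = [[-11.0000, -4.7500], [-20.2500, -20.5000]] (det J = 129.3125).
Solving J·Δ = −F gives Δ = (0.2714, -1.2864).
Then the next iterate is (x, y)₁ = (0.7714, 1.2136).

(0.7714, 1.2136)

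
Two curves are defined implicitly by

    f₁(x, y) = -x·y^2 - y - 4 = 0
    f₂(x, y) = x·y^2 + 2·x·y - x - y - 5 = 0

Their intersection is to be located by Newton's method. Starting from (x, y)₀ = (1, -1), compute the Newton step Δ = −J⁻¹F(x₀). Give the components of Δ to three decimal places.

At (1, -1): F = (-4.000, -6.000).
Jacobian J = [[-y^2, -2·x·y - 1], [y^2 + 2·y - 1, 2·x·y + 2·x - 1]].
At the point, J = [[-1.000, 1.000], [-2.000, -1.000]] (det J = 3.000).
Solving J·Δ = −F gives Δ = (-3.333, 0.667).

(-3.333, 0.667)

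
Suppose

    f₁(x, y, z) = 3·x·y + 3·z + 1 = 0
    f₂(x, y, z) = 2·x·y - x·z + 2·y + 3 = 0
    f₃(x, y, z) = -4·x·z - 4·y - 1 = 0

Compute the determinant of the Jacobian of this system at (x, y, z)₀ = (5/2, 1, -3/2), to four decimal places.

-258.0000

J = [[3·y, 3·x, 3], [2·y - z, 2·x + 2, -x], [-4·z, -4, -4·x]].
At the point, J = [[3.0000, 7.5000, 3.0000], [3.5000, 7.0000, -2.5000], [6.0000, -4.0000, -10.0000]].
det J = -258.0000.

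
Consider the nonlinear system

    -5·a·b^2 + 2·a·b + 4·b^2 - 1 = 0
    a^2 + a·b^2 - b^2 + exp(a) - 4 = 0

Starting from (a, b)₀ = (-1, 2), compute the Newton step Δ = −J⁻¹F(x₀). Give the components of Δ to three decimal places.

At (-1, 2): F = (31.000, -10.63212).
Jacobian J = [[-5·b^2 + 2·b, -10·a·b + 2·a + 8·b], [2·a + b^2 + exp(a), 2·a·b - 2·b]].
At the point, J = [[-16.000, 34.000], [2.36788, -8.000]] (det J = 47.49210).
Solving J·Δ = −F gives Δ = (-2.390, -2.036).

(-2.390, -2.036)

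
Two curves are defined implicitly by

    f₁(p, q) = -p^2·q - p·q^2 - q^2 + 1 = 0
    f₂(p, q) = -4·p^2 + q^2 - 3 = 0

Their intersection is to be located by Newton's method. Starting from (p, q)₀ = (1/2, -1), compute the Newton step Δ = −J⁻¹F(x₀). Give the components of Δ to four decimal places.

At (1/2, -1): F = (-0.2500, -3.0000).
Jacobian J = [[-2·p·q - q^2, -p^2 - 2·p·q - 2·q], [-8·p, 2·q]].
At the point, J = [[0.0000, 2.7500], [-4.0000, -2.0000]] (det J = 11.0000).
Solving J·Δ = −F gives Δ = (-0.7955, 0.0909).

(-0.7955, 0.0909)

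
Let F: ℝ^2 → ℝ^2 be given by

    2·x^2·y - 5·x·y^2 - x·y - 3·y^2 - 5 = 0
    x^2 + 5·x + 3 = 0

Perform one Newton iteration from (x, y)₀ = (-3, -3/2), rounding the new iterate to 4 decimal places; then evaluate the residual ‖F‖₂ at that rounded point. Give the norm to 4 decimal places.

86.8310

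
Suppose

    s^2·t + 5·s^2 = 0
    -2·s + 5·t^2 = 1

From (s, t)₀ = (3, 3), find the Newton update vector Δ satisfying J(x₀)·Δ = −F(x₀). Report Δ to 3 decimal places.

At (3, 3): F = (72.000, 38.000).
Jacobian J = [[2·s·t + 10·s, s^2], [-2, 10·t]].
At the point, J = [[48.000, 9.000], [-2.000, 30.000]] (det J = 1458.000).
Solving J·Δ = −F gives Δ = (-1.247, -1.350).

(-1.247, -1.350)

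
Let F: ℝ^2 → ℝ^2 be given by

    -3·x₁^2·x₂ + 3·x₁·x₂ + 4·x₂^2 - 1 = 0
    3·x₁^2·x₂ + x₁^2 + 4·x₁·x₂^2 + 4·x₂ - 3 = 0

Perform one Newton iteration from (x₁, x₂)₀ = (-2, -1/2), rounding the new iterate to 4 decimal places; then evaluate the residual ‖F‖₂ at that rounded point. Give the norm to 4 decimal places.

At (-2, -1/2): F = (9.0000, -9.0000).
Jacobian J = [[-6·x₁·x₂ + 3·x₂, -3·x₁^2 + 3·x₁ + 8·x₂], [6·x₁·x₂ + 2·x₁ + 4·x₂^2, 3·x₁^2 + 8·x₁·x₂ + 4]].
At the point, J = [[-7.5000, -22.0000], [3.0000, 24.0000]] (det J = -114.0000).
Solving J·Δ = −F gives Δ = (0.1579, 0.3553).
Then the next iterate is (x₁, x₂)₁ = (-1.8421, -0.1447).
Re-evaluating at (-1.8421, -0.1447): F = (1.356454, -1.812793), so ‖F‖₂ = 2.2641.

2.2641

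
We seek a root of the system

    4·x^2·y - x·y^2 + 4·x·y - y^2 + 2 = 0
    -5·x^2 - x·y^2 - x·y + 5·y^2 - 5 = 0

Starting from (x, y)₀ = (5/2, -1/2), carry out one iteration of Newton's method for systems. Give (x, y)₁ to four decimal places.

At (5/2, -1/2): F = (-16.3750, -34.3750).
Jacobian J = [[8·x·y - y^2 + 4·y, 4·x^2 - 2·x·y + 4·x - 2·y], [-10·x - y^2 - y, -2·x·y - x + 10·y]].
At the point, J = [[-12.2500, 38.5000], [-24.7500, -5.0000]] (det J = 1014.1250).
Solving J·Δ = −F gives Δ = (-1.3857, -0.0156).
Then the next iterate is (x, y)₁ = (1.1143, -0.5156).

(1.1143, -0.5156)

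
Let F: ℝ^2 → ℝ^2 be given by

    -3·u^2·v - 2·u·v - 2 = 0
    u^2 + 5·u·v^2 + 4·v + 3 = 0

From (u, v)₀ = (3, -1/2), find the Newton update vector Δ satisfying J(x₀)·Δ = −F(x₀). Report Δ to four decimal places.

(-2.2766, -0.2505)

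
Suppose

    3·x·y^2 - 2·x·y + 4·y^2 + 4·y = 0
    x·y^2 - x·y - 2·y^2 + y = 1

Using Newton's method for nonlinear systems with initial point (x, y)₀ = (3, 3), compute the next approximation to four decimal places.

(3.7849, 1.3226)

At (3, 3): F = (111.0000, 2.0000).
Jacobian J = [[3·y^2 - 2·y, 6·x·y - 2·x + 8·y + 4], [y^2 - y, 2·x·y - x - 4·y + 1]].
At the point, J = [[21.0000, 76.0000], [6.0000, 4.0000]] (det J = -372.0000).
Solving J·Δ = −F gives Δ = (0.7849, -1.6774).
Then the next iterate is (x, y)₁ = (3.7849, 1.3226).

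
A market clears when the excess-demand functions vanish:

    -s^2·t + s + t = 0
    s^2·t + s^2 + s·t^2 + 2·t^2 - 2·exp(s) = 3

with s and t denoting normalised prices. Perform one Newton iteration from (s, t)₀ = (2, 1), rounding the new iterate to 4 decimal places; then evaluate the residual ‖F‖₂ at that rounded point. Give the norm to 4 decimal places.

1.7617

At (2, 1): F = (-1.0000, -5.778112).
Jacobian J = [[-2·s·t + 1, -s^2 + 1], [2·s·t + 2·s + t^2 - 2·exp(s), s^2 + 2·s·t + 4·t]].
At the point, J = [[-3.0000, -3.0000], [-5.778112, 12.0000]] (det J = -53.334337).
Solving J·Δ = −F gives Δ = (-0.5500, 0.2167).
Then the next iterate is (s, t)₁ = (1.4500, 1.2167).
Re-evaluating at (1.4500, 1.2167): F = (0.108588, -1.758379), so ‖F‖₂ = 1.7617.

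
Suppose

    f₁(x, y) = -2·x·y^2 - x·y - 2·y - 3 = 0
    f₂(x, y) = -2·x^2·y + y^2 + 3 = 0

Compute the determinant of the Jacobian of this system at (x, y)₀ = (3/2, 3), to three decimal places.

-418.500

J = [[-2·y^2 - y, -4·x·y - x - 2], [-4·x·y, -2·x^2 + 2·y]].
At the point, J = [[-21.000, -21.500], [-18.000, 1.500]].
det J = -418.500.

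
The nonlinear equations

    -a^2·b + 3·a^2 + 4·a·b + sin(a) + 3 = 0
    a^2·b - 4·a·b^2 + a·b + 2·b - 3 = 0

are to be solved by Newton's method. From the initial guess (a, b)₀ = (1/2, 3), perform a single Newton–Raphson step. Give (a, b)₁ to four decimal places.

At (1/2, 3): F = (9.479426, -12.7500).
Jacobian J = [[-2·a·b + 6·a + 4·b + cos(a), -a^2 + 4·a], [2·a·b - 4·b^2 + b, a^2 - 8·a·b + a + 2]].
At the point, J = [[12.877583, 1.7500], [-30.0000, -9.2500]] (det J = -66.617639).
Solving J·Δ = −F gives Δ = (-0.9813, 1.8042).
Then the next iterate is (a, b)₁ = (-0.4813, 4.8042).

(-0.4813, 4.8042)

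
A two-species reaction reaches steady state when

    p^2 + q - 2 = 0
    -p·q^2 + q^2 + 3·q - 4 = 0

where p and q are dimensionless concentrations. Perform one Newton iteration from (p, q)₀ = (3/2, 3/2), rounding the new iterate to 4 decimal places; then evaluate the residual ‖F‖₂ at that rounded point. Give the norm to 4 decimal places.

0.5001

At (3/2, 3/2): F = (1.7500, -0.6250).
Jacobian J = [[2·p, 1], [-q^2, -2·p·q + 2·q + 3]].
At the point, J = [[3.0000, 1.0000], [-2.2500, 1.5000]] (det J = 6.7500).
Solving J·Δ = −F gives Δ = (-0.4815, -0.3056).
Then the next iterate is (p, q)₁ = (1.0185, 1.1944).
Re-evaluating at (1.0185, 1.1944): F = (0.231742, -0.443192), so ‖F‖₂ = 0.5001.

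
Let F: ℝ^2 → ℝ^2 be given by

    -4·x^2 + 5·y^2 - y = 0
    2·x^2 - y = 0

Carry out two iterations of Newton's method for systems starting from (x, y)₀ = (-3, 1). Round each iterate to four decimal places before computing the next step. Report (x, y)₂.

(-0.8785, 0.6158)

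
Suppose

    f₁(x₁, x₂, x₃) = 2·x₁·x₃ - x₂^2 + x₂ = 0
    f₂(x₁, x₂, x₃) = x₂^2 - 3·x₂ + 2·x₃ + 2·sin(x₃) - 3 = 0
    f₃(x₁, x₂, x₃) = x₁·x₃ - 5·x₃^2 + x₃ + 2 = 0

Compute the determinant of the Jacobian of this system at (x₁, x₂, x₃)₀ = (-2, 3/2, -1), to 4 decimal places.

J = [[2·x₃, -2·x₂ + 1, 2·x₁], [0, 2·x₂ - 3, 2·cos(x₃) + 2], [x₃, 0, x₁ - 10·x₃ + 1]].
At the point, J = [[-2.0000, -2.0000, -4.0000], [0.0000, 0.0000, 3.080605], [-1.0000, 0.0000, 9.0000]].
det J = 6.1612.

6.1612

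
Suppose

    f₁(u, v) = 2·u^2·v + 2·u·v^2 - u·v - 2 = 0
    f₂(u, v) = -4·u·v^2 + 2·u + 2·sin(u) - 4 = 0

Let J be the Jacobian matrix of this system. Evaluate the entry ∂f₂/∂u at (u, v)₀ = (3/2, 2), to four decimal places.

∂f₂/∂u = -4·v^2 + 2·cos(u) + 2.
At (3/2, 2) this is -13.8585.

-13.8585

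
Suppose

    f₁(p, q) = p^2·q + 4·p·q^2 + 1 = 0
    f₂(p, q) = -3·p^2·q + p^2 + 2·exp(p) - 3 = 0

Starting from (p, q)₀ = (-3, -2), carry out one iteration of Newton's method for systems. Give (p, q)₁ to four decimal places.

At (-3, -2): F = (-65.0000, 60.099574).
Jacobian J = [[2·p·q + 4·q^2, p^2 + 8·p·q], [-6·p·q + 2·p + 2·exp(p), -3·p^2]].
At the point, J = [[28.0000, 57.0000], [-41.900426, -27.0000]] (det J = 1632.324274).
Solving J·Δ = −F gives Δ = (1.0235, 0.6376).
Then the next iterate is (p, q)₁ = (-1.9765, -1.3624).

(-1.9765, -1.3624)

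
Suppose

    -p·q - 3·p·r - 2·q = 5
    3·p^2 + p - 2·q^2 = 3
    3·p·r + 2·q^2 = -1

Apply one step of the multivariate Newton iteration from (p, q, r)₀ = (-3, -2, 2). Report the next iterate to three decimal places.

(-1.961, -1.417, 1.175)

At (-3, -2, 2): F = (11.000, 13.000, -9.000).
Jacobian J = [[-q - 3·r, -p - 2, -3·p], [6·p + 1, -4·q, 0], [3·r, 4·q, 3·p]].
At the point, J = [[-4.000, 1.000, 9.000], [-17.000, 8.000, 0.000], [6.000, -8.000, -9.000]] (det J = 927.000).
Solving J·Δ = −F gives Δ = (1.039, 0.583, -0.825).
Then the next iterate is (p, q, r)₁ = (-1.961, -1.417, 1.175).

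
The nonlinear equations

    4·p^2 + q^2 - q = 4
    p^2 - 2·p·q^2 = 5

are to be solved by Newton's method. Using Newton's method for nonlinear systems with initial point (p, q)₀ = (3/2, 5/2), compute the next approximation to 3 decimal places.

(1.181, 1.268)

At (3/2, 5/2): F = (8.750, -21.500).
Jacobian J = [[8·p, 2·q - 1], [2·p - 2·q^2, -4·p·q]].
At the point, J = [[12.000, 4.000], [-9.500, -15.000]] (det J = -142.000).
Solving J·Δ = −F gives Δ = (-0.319, -1.232).
Then the next iterate is (p, q)₁ = (1.181, 1.268).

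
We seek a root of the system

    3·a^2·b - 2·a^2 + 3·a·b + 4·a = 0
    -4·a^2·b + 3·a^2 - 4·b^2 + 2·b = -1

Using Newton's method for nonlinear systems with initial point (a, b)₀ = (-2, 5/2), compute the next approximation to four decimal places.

(-3.6720, -0.2593)

At (-2, 5/2): F = (-1.0000, -47.0000).
Jacobian J = [[6·a·b - 4·a + 3·b + 4, 3·a^2 + 3·a], [-8·a·b + 6·a, -4·a^2 - 8·b + 2]].
At the point, J = [[-10.5000, 6.0000], [28.0000, -34.0000]] (det J = 189.0000).
Solving J·Δ = −F gives Δ = (-1.6720, -2.7593).
Then the next iterate is (a, b)₁ = (-3.6720, -0.2593).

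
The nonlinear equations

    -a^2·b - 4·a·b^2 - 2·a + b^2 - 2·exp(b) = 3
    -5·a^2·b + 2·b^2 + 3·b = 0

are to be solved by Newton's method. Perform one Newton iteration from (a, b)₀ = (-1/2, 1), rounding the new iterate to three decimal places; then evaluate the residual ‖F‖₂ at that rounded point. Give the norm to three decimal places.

At (-1/2, 1): F = (-4.68656, 3.750).
Jacobian J = [[-2·a·b - 4·b^2 - 2, -a^2 - 8·a·b + 2·b - 2·exp(b)], [-10·a·b, -5·a^2 + 4·b + 3]].
At the point, J = [[-5.000, 0.31344], [5.000, 5.750]] (det J = -30.31718).
Solving J·Δ = −F gives Δ = (-0.928, 0.154).
Then the next iterate is (a, b)₁ = (-1.428, 1.154).
Re-evaluating at (-1.428, 1.154): F = (0.09956, -5.64066), so ‖F‖₂ = 5.642.

5.642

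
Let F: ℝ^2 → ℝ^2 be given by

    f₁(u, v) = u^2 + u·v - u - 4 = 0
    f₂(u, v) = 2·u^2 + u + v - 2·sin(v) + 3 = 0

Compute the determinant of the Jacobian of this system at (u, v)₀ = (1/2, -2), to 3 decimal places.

-5.165

J = [[2·u + v - 1, u], [4·u + 1, -2·cos(v) + 1]].
At the point, J = [[-2.000, 0.500], [3.000, 1.83229]].
det J = -5.165.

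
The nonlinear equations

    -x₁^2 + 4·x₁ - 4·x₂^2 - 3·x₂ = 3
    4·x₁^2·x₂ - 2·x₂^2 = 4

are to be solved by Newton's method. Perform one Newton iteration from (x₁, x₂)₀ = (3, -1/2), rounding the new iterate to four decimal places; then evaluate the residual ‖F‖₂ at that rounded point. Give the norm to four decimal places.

12.0025

At (3, -1/2): F = (0.5000, -22.5000).
Jacobian J = [[-2·x₁ + 4, -8·x₂ - 3], [8·x₁·x₂, 4·x₁^2 - 4·x₂]].
At the point, J = [[-2.0000, 1.0000], [-12.0000, 38.0000]] (det J = -64.0000).
Solving J·Δ = −F gives Δ = (0.6484, 0.7969).
Then the next iterate is (x₁, x₂)₁ = (3.6484, 0.2969).
Re-evaluating at (3.6484, 0.2969): F = (-2.960521, 11.631634), so ‖F‖₂ = 12.0025.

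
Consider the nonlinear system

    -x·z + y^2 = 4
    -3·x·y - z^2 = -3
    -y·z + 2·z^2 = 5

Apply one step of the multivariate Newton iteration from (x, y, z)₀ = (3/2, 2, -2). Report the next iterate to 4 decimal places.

At (3/2, 2, -2): F = (3.0000, -10.0000, 7.0000).
Jacobian J = [[-z, 2·y, -x], [-3·y, -3·x, -2·z], [0, -z, -y + 4·z]].
At the point, J = [[2.0000, 4.0000, -1.5000], [-6.0000, -4.5000, 4.0000], [0.0000, 2.0000, -10.0000]] (det J = -148.0000).
Solving J·Δ = −F gives Δ = (-1.3125, 0.1824, 0.7365).
Then the next iterate is (x, y, z)₁ = (0.1875, 2.1824, -1.2635).

(0.1875, 2.1824, -1.2635)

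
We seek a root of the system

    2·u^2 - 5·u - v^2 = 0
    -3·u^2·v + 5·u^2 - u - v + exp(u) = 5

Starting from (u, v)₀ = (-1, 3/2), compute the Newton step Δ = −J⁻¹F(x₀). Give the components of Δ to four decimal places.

(1.0576, -1.5896)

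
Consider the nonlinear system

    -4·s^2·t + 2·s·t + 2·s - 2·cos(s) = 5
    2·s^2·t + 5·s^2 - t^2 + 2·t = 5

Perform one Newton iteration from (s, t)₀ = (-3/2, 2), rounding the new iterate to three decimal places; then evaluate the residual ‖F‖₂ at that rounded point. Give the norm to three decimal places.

10.180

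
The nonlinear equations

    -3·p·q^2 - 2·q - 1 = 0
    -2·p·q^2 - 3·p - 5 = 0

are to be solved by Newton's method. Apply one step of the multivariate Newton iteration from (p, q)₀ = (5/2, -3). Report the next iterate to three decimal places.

(-3.925, -5.581)

At (5/2, -3): F = (-62.500, -57.500).
Jacobian J = [[-3·q^2, -6·p·q - 2], [-2·q^2 - 3, -4·p·q]].
At the point, J = [[-27.000, 43.000], [-21.000, 30.000]] (det J = 93.000).
Solving J·Δ = −F gives Δ = (-6.425, -2.581).
Then the next iterate is (p, q)₁ = (-3.925, -5.581).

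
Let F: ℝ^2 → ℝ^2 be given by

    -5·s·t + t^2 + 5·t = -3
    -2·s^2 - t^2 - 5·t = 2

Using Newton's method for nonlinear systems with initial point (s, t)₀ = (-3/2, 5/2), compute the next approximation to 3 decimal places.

(-3.344, -1.131)

At (-3/2, 5/2): F = (40.500, -25.250).
Jacobian J = [[-5·t, -5·s + 2·t + 5], [-4·s, -2·t - 5]].
At the point, J = [[-12.500, 17.500], [6.000, -10.000]] (det J = 20.000).
Solving J·Δ = −F gives Δ = (-1.844, -3.631).
Then the next iterate is (s, t)₁ = (-3.344, -1.131).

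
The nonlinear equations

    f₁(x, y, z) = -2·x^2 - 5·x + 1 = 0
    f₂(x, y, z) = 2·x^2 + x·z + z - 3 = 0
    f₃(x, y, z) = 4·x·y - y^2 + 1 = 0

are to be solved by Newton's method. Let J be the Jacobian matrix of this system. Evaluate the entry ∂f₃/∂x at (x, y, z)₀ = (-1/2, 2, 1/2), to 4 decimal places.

8.0000

∂f₃/∂x = 4·y.
At (-1/2, 2, 1/2) this is 8.0000.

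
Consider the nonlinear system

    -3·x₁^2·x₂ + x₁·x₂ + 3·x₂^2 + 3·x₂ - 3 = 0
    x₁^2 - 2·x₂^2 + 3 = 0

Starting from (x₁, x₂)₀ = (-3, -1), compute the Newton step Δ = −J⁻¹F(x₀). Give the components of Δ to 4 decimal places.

(1.5985, -0.1022)

At (-3, -1): F = (27.0000, 10.0000).
Jacobian J = [[-6·x₁·x₂ + x₂, -3·x₁^2 + x₁ + 6·x₂ + 3], [2·x₁, -4·x₂]].
At the point, J = [[-19.0000, -33.0000], [-6.0000, 4.0000]] (det J = -274.0000).
Solving J·Δ = −F gives Δ = (1.5985, -0.1022).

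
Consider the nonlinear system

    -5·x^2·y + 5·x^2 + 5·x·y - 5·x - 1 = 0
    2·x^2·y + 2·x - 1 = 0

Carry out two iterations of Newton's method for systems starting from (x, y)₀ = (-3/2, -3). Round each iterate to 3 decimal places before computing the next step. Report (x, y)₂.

At (-3/2, -3): F = (74.000, -17.500).
Jacobian J = [[-10·x·y + 10·x + 5·y - 5, -5·x^2 + 5·x], [4·x·y + 2, 2·x^2]].
At the point, J = [[-80.000, -18.750], [20.000, 4.500]] (det J = 15.000).
Solving J·Δ = −F gives Δ = (-0.325, 5.333).
Then the next iterate is (x, y)₁ = (-1.825, 2.333).
Round to (-1.825, 2.333) and repeat: F = (-35.36224, 10.89070), J = [[30.99225, -25.77812], [-15.03090, 6.66125]].
Δ = (0.250, -1.072), so (x, y)₂ = (-1.575, 1.261).

(-1.575, 1.261)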